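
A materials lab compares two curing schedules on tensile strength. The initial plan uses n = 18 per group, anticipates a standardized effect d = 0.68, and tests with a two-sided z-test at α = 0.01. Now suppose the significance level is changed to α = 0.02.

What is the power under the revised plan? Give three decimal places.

δ = d·√(n/2) = 0.68 × √(18/2) = 2.0400 (unchanged). New critical value: z_{0.01} = 2.326.
Revised power = Φ(δ − 2.326) + Φ(−δ − 2.326) = Φ(-0.286) + Φ(-4.366) = 0.3873 + 0.0000 = 0.3873.

Power ≈ 0.387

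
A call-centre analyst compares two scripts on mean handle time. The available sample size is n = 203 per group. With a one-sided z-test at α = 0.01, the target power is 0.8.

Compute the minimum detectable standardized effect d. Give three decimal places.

d ≈ 0.314

Need Φ(δ − 2.326) = 0.8, so δ = 2.326 + 0.842 = 3.168.
δ = d·√(n/2) ⇒ d = δ/√(n/2) = 3.168/√(203/2) = 0.3144.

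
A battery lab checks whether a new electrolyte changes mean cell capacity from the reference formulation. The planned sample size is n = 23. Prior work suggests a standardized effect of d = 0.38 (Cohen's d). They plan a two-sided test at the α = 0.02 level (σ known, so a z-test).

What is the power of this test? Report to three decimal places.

Power ≈ 0.307

Noncentrality parameter: δ = d·√n = 0.38 × √23 = 1.8224
Two-sided α = 0.02 → critical value z_{0.01} = 2.326.
Power = Φ(δ − 2.326) + Φ(−δ − 2.326) = Φ(-0.504) + Φ(-4.149) = 0.3072 + 0.0000 = 0.3072.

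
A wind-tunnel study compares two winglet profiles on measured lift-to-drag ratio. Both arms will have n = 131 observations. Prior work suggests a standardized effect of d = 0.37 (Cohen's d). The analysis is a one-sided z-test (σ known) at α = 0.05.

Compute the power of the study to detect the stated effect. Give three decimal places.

Power ≈ 0.911

Noncentrality parameter: δ = d·√(n/2) = 0.37 × √(131/2) = 2.9945
Critical value for a one-sided test at α = 0.05: z_α = 1.645.
Power = Φ(δ − 1.645) = Φ(1.350) = 0.9114.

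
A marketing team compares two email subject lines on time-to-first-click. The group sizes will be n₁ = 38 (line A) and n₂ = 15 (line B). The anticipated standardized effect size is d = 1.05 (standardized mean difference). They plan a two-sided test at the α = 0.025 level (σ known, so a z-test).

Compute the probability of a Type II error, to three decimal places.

Noncentrality parameter: δ = d / √(1/n₁ + 1/n₂) = 1.05 / √(1/38 + 1/15) = 3.4434
Two-sided α = 0.025 → critical value z_{0.0125} = 2.241.
Power = Φ(δ − 2.241) + Φ(−δ − 2.241) = Φ(1.202) + Φ(-5.685) = 0.8853 + 0.0000 = 0.8853.
Type II error: β = 1 − power = 1 − 0.8853 = 0.1147.

β ≈ 0.115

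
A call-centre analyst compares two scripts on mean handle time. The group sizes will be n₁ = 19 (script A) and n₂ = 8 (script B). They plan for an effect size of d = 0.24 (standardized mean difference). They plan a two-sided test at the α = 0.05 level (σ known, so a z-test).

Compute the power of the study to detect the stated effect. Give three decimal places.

Power ≈ 0.088

Noncentrality parameter: δ = d / √(1/n₁ + 1/n₂) = 0.24 / √(1/19 + 1/8) = 0.5694
Critical value for a two-sided test at α = 0.05: z_{α/2} = 1.960.
Power = Φ(δ − 1.960) + Φ(−δ − 1.960) = Φ(-1.391) + Φ(-2.529) = 0.0822 + 0.0057 = 0.0879.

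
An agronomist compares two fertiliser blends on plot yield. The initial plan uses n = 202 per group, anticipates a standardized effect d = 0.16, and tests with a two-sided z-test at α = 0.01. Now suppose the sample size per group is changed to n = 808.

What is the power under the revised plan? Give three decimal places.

Power ≈ 0.739

With n = 808 per group: δ = d·√(n/2) = 0.16 × √(808/2) = 3.2160. Critical value z_{0.005} = 2.576.
Revised power = Φ(δ − 2.576) + Φ(−δ − 2.576) = Φ(0.640) + Φ(-5.792) = 0.7390 + 0.0000 = 0.7390.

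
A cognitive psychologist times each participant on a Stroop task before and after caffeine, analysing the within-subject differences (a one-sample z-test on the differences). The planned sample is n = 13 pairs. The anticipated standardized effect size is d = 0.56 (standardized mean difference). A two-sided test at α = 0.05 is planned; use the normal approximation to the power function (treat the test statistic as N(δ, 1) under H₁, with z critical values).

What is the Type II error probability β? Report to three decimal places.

Noncentrality parameter: δ = d·√n = 0.56 × √13 = 2.0191
Two-sided α = 0.05 → critical value z_{0.025} = 1.960.
Power = Φ(δ − 1.960) + Φ(−δ − 1.960) = Φ(0.059) + Φ(-3.979) = 0.5236 + 0.0000 = 0.5236.
Type II error: β = 1 − power = 1 − 0.5236 = 0.4764.

β ≈ 0.476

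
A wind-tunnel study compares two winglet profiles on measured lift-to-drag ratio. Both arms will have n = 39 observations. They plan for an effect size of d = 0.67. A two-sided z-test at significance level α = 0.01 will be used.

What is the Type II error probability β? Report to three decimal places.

Noncentrality parameter: δ = d·√(n/2) = 0.67 × √(39/2) = 2.9586
Two-sided α = 0.01 → critical value z_{0.005} = 2.576.
Power = Φ(δ − 2.576) + Φ(−δ − 2.576) = Φ(0.383) + Φ(-5.534) = 0.6491 + 0.0000 = 0.6491.
Type II error: β = 1 − power = 1 − 0.6491 = 0.3509.

β ≈ 0.351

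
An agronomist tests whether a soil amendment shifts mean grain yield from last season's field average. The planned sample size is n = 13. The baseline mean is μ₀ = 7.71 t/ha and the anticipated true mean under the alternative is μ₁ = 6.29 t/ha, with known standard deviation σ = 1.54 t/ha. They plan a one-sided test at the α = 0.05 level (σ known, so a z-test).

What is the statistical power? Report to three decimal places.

Standardized effect: d = |μ₁ − μ₀| / σ = |6.29 − 7.71| / 1.54 = 0.9221
Noncentrality parameter: δ = d·√n = 0.9221 × √13 = 3.3246
Critical value for a one-sided test at α = 0.05: z_α = 1.645.
Power = Φ(δ − 1.645) = Φ(1.680) = 0.9535.

Power ≈ 0.953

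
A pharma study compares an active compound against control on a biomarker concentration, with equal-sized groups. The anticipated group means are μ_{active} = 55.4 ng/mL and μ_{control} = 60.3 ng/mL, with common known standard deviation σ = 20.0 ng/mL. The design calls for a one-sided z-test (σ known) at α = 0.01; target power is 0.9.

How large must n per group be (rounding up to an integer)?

Standardized effect: d = |μ_{active} − μ_{control}| / σ = |55.4 − 60.3| / 20.0 = 0.2450
For power 0.9 need Φ(δ − z_{0.01}) = 0.9, so δ = z_{0.01} + z_{0.10} = 2.326 + 1.282 = 3.608.
δ = d·√(n/2) ⇒ n = 2(δ/d)² = 2 × (3.608 / 0.2450)² = 433.72.
Rounding up, n = 434 per group.

n = 434 per group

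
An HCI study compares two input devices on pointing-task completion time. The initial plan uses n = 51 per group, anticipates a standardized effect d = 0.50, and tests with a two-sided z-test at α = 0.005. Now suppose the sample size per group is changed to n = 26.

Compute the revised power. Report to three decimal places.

With n = 26 per group: δ = d·√(n/2) = 0.50 × √(26/2) = 1.8028. Critical value z_{0.0025} = 2.807.
Revised power = Φ(δ − 2.807) + Φ(−δ − 2.807) = Φ(-1.004) + Φ(-4.610) = 0.1576 + 0.0000 = 0.1576.

Power ≈ 0.158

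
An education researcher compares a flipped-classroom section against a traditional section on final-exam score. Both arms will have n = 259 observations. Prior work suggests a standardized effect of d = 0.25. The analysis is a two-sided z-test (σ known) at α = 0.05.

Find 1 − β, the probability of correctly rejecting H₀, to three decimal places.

Power ≈ 0.812

Noncentrality parameter: δ = d·√(n/2) = 0.25 × √(259/2) = 2.8450
Two-sided α = 0.05 → critical value z_{0.025} = 1.960.
Power = Φ(δ − 1.960) + Φ(−δ − 1.960) = Φ(0.885) + Φ(-4.805) = 0.8119 + 0.0000 = 0.8119.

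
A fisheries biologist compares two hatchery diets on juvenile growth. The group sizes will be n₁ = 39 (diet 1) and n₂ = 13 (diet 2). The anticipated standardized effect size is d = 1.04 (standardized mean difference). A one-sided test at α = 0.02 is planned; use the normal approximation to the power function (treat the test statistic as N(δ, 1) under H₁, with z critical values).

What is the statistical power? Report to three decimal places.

Noncentrality parameter: δ = d / √(1/n₁ + 1/n₂) = 1.04 / √(1/39 + 1/13) = 3.2474
Critical value for a one-sided test at α = 0.02: z_α = 2.054.
Power = P(Z > 2.054 − δ) = Φ(1.194) = 0.8837.

Power ≈ 0.884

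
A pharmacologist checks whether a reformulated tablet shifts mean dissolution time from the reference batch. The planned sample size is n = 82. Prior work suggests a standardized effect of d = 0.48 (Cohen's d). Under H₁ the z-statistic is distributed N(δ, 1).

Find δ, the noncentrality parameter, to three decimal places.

The noncentrality parameter scales effect size by the design's sample-size factor: δ = d·√n = 0.48 × √82 = 4.3466

δ ≈ 4.347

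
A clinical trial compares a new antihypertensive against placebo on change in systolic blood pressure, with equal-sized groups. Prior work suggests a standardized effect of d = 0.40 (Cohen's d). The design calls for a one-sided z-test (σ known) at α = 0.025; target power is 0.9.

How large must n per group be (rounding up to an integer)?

n = 132 per group

Set Φ(δ − 1.960) = 0.9; then δ − 1.960 = Φ⁻¹(0.9) = 1.282, giving δ = 3.242.
δ = d·√(n/2) ⇒ n = 2(δ/d)² = 2 × (3.242 / 0.40)² = 131.34.
Rounding up, n = 132 per group.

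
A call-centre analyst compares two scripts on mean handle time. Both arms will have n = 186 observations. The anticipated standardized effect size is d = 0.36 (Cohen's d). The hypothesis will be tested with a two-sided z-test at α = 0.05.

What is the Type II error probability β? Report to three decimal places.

β ≈ 0.065

Noncentrality parameter: δ = d·√(n/2) = 0.36 × √(186/2) = 3.4717
Two-sided α = 0.05 → critical value z_{0.025} = 1.960.
Power = Φ(δ − 1.960) + Φ(−δ − 1.960) = Φ(1.512) + Φ(-5.432) = 0.9347 + 0.0000 = 0.9347.
Type II error: β = 1 − power = 1 − 0.9347 = 0.0653.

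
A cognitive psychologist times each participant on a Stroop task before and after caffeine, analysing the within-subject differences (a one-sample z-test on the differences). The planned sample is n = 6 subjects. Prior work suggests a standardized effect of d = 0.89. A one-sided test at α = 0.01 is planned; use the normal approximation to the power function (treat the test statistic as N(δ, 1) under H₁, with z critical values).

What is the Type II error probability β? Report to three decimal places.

β ≈ 0.558

Noncentrality parameter: δ = d·√n = 0.89 × √6 = 2.1800
One-sided α = 0.01 → critical value z_{0.01} = 2.326.
Power = Φ(δ − 2.326) = Φ(-0.146) = 0.4418.
Type II error: β = 1 − power = 1 − 0.4418 = 0.5582.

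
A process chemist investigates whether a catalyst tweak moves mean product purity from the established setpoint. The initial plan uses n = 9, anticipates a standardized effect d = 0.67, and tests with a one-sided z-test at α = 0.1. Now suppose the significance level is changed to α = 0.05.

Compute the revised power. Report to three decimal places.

Power ≈ 0.642

δ = d·√n = 0.67 × √9 = 2.0100 (unchanged). New critical value: z_{0.05} = 1.645.
Revised power = P(Z > 1.645 − δ) = Φ(0.365) = 0.6425.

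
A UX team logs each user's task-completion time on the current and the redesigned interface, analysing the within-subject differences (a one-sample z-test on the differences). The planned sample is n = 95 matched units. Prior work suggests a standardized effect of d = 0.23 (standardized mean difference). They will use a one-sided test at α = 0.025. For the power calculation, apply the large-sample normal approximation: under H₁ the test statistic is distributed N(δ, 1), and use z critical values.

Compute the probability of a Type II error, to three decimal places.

β ≈ 0.389

Noncentrality parameter: δ = d·√n = 0.23 × √95 = 2.2418
Critical value for a one-sided test at α = 0.025: z_α = 1.960.
Power = Φ(δ − 1.960) = Φ(0.282) = 0.6110.
Type II error: β = 1 − power = 1 − 0.6110 = 0.3890.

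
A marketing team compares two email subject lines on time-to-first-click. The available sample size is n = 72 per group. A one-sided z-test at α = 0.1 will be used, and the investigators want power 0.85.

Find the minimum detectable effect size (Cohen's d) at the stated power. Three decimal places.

Need Φ(δ − 1.282) = 0.85, so δ = 1.282 + 1.036 = 2.318.
δ = d·√(n/2) ⇒ d = δ/√(n/2) = 2.318/√(72/2) = 0.3863.

d ≈ 0.386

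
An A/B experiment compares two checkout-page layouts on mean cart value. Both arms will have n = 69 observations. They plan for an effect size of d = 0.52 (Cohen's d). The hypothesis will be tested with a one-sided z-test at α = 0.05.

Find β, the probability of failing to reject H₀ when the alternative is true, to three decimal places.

Noncentrality parameter: δ = d·√(n/2) = 0.52 × √(69/2) = 3.0543
One-sided α = 0.05 → critical value z_{0.05} = 1.645.
Power = Φ(δ − 1.645) = Φ(1.409) = 0.9206.
Type II error: β = 1 − power = 1 − 0.9206 = 0.0794.

β ≈ 0.079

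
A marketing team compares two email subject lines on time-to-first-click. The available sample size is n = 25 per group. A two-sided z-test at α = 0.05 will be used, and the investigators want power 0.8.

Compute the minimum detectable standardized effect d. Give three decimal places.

Need Φ(δ − 1.960) = 0.8, so δ = 1.960 + 0.842 = 2.802.
(The second rejection-region term Φ(−δ − z_{α/2}) is negligible and dropped.)
δ = d·√(n/2) ⇒ d = δ/√(n/2) = 2.802/√(25/2) = 0.7924.

d ≈ 0.792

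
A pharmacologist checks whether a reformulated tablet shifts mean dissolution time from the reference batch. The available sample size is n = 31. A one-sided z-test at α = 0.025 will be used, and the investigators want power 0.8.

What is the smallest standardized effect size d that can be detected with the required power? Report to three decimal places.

Need Φ(δ − 1.960) = 0.8, so δ = 1.960 + 0.842 = 2.802.
δ = d·√n ⇒ d = δ/√n = 2.802/√31 = 0.5032.

d ≈ 0.503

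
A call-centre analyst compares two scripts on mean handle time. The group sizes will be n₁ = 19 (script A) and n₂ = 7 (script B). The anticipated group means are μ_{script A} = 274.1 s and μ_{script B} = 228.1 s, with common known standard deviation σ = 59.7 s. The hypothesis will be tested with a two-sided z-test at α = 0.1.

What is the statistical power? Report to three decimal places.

Power ≈ 0.539

Standardized effect: d = |μ_{script A} − μ_{script B}| / σ = |274.1 − 228.1| / 59.7 = 0.7705
Noncentrality parameter: δ = d / √(1/n₁ + 1/n₂) = 0.7705 / √(1/19 + 1/7) = 1.7427
Two-sided α = 0.1 → critical value z_{0.05} = 1.645.
Power = Φ(δ − 1.645) + Φ(−δ − 1.645) = Φ(0.098) + Φ(-3.388) = 0.5390 + 0.0004 = 0.5393.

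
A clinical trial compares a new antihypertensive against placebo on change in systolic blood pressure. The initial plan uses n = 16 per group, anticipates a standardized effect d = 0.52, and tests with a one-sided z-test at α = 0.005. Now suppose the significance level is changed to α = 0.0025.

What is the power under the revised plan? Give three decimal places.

δ = d·√(n/2) = 0.52 × √(16/2) = 1.4708 (unchanged). New critical value: z_{0.0025} = 2.807.
Revised power = Φ(δ − 2.807) = Φ(-1.336) = 0.0907.

Power ≈ 0.091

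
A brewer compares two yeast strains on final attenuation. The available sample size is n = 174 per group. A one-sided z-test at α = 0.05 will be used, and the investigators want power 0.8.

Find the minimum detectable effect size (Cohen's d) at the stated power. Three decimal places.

d ≈ 0.267

Need Φ(δ − 1.645) = 0.8, so δ = 1.645 + 0.842 = 2.486.
δ = d·√(n/2) ⇒ d = δ/√(n/2) = 2.486/√(174/2) = 0.2666.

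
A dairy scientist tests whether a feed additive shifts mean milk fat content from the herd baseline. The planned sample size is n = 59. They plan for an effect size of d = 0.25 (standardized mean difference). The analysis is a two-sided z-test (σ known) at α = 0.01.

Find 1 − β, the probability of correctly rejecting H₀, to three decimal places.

Noncentrality parameter: δ = d·√n = 0.25 × √59 = 1.9203
Two-sided α = 0.01 → critical value z_{0.005} = 2.576.
Power = Φ(δ − 2.576) + Φ(−δ − 2.576) = Φ(-0.656) + Φ(-4.496) = 0.2561 + 0.0000 = 0.2561.

Power ≈ 0.256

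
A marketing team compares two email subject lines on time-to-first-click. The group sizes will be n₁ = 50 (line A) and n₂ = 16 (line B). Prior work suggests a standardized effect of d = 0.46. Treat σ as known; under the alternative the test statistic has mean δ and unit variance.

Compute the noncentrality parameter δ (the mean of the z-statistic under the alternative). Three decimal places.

δ = d / √(1/n₁ + 1/n₂) = 0.46 / √(1/50 + 1/16) = 1.6015

δ ≈ 1.602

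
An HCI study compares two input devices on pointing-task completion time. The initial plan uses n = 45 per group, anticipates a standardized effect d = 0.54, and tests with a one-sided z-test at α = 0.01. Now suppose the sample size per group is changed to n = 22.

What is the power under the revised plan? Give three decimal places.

With n = 22 per group: δ = d·√(n/2) = 0.54 × √(22/2) = 1.7910. Critical value z_{0.01} = 2.326.
Revised power = P(Z > 2.326 − δ) = Φ(-0.535) = 0.2962.

Power ≈ 0.296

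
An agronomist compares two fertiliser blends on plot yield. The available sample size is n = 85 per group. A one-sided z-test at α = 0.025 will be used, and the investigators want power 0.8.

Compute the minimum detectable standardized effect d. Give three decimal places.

Required noncentrality: δ = z_{0.025} + z_{0.20} = 1.960 + 0.842 = 2.802.
δ = d·√(n/2) ⇒ d = δ/√(n/2) = 2.802/√(85/2) = 0.4297.

d ≈ 0.430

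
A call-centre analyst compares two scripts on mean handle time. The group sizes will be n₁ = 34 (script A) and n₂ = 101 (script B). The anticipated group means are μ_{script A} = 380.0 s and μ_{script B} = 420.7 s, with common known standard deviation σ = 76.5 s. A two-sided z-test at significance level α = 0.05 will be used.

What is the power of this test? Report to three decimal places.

Standardized effect: d = |μ_{script A} − μ_{script B}| / σ = |380.0 − 420.7| / 76.5 = 0.5320
Noncentrality parameter: δ = d / √(1/n₁ + 1/n₂) = 0.5320 / √(1/34 + 1/101) = 2.6833
Two-sided α = 0.05 → critical value z_{0.025} = 1.960.
Power = Φ(δ − 1.960) + Φ(−δ − 1.960) = Φ(0.723) + Φ(-4.643) = 0.7653 + 0.0000 = 0.7653.

Power ≈ 0.765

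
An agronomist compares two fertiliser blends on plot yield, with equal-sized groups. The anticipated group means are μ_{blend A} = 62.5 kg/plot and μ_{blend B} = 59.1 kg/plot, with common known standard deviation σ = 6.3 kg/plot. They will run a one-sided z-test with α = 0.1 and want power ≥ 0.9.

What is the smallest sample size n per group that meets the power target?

n = 46 per group

Standardized effect: d = |μ_{blend A} − μ_{blend B}| / σ = |62.5 − 59.1| / 6.3 = 0.5397
For power 0.9 need Φ(δ − z_{0.1}) = 0.9, so δ = z_{0.1} + z_{0.10} = 1.282 + 1.282 = 2.563.
δ = d·√(n/2) ⇒ n = 2(δ/d)² = 2 × (2.563 / 0.5397)² = 45.11.
Rounding up, n = 46 per group.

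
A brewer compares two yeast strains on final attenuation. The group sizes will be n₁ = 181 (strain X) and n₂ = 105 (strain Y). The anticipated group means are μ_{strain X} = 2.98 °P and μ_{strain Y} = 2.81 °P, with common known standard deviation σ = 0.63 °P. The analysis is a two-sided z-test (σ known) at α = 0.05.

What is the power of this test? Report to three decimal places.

Power ≈ 0.595

Standardized effect: d = |μ_{strain X} − μ_{strain Y}| / σ = |2.98 − 2.81| / 0.63 = 0.2698
Noncentrality parameter: λ = d / √(1/n₁ + 1/n₂) = 0.2698 / √(1/181 + 1/105) = 2.1997
Critical value for a two-sided test at α = 0.05: z_{α/2} = 1.960.
Power = Φ(λ − 1.960) + Φ(−λ − 1.960) = Φ(0.240) + Φ(-4.160) = 0.5947 + 0.0000 = 0.5947.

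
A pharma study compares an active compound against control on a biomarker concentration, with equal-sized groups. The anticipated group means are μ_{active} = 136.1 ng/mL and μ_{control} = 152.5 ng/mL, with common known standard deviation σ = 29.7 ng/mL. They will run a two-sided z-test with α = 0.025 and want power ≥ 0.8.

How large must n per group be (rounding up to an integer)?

n = 63 per group

Standardized effect: d = |μ_{active} − μ_{control}| / σ = |136.1 − 152.5| / 29.7 = 0.5522
For power 0.8 need Φ(δ − z_{0.0125}) = 0.8, so δ = z_{0.0125} + z_{0.20} = 2.241 + 0.842 = 3.083.
(The Φ(−δ − z_{α/2}) term is vanishingly small for δ > 0 and is dropped in the standard sample-size formula.)
δ = d·√(n/2) ⇒ n = 2(δ/d)² = 2 × (3.083 / 0.5522)² = 62.35.
Round up to the next whole unit.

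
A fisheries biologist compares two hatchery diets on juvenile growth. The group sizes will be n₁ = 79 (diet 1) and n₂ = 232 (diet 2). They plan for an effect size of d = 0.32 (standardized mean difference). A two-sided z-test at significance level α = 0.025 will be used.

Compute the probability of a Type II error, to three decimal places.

β ≈ 0.415

Noncentrality parameter: δ = d / √(1/n₁ + 1/n₂) = 0.32 / √(1/79 + 1/232) = 2.4566
Two-sided α = 0.025 → critical value z_{0.0125} = 2.241.
Power = Φ(δ − 2.241) + Φ(−δ − 2.241) = Φ(0.215) + Φ(-4.698) = 0.5852 + 0.0000 = 0.5852.
Type II error: β = 1 − power = 1 − 0.5852 = 0.4148.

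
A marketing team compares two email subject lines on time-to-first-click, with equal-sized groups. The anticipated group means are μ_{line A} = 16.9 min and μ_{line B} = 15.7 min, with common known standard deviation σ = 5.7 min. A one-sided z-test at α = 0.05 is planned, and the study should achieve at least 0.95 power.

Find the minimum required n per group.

Standardized effect: d = |μ_{line A} − μ_{line B}| / σ = |16.9 − 15.7| / 5.7 = 0.2105
Set Φ(δ − 1.645) = 0.95; then δ − 1.645 = Φ⁻¹(0.95) = 1.645, giving δ = 3.290.
δ = d·√(n/2) ⇒ n = 2(δ/d)² = 2 × (3.290 / 0.2105)² = 488.35.
Round up to the next whole unit.

n = 489 per group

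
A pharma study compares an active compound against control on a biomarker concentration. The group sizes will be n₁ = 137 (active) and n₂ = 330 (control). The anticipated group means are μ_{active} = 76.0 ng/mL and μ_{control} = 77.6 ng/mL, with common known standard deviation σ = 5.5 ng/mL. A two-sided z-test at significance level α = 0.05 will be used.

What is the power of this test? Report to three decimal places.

Standardized effect: d = |μ_{active} − μ_{control}| / σ = |76.0 − 77.6| / 5.5 = 0.2909
Noncentrality parameter: λ = d / √(1/n₁ + 1/n₂) = 0.2909 / √(1/137 + 1/330) = 2.8623
Two-sided α = 0.05 → critical value z_{0.025} = 1.960.
Power = Φ(λ − 1.960) + Φ(−λ − 1.960) = Φ(0.902) + Φ(-4.822) = 0.8166 + 0.0000 = 0.8166.

Power ≈ 0.817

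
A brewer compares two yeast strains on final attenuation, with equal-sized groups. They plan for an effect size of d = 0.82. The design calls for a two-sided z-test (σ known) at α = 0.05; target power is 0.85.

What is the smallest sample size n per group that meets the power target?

n = 27 per group

Set Φ(δ − 1.960) = 0.85; then δ − 1.960 = Φ⁻¹(0.85) = 1.036, giving δ = 2.996.
(Ignoring the negligible lower-tail rejection probability gives the usual closed-form inversion.)
δ = d·√(n/2) ⇒ n = 2(δ/d)² = 2 × (2.996 / 0.82)² = 26.71.
Rounding up, n = 27 per group.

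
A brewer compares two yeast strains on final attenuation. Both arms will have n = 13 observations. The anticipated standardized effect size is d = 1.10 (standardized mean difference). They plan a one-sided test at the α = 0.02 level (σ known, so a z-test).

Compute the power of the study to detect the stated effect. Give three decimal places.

Noncentrality parameter: δ = d·√(n/2) = 1.10 × √(13/2) = 2.8045
Critical value for a one-sided test at α = 0.02: z_α = 2.054.
Power = Φ(δ − 2.054) = Φ(0.751) = 0.7736.

Power ≈ 0.774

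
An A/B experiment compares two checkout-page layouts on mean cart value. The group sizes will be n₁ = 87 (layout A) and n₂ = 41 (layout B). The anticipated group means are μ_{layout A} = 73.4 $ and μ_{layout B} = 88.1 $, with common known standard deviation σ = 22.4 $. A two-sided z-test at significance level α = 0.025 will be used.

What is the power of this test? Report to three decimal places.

Standardized effect: d = |μ_{layout A} − μ_{layout B}| / σ = |73.4 − 88.1| / 22.4 = 0.6562
Noncentrality parameter: δ = d / √(1/n₁ + 1/n₂) = 0.6562 / √(1/87 + 1/41) = 3.4643
Critical value for a two-sided test at α = 0.025: z_{α/2} = 2.241.
Power = Φ(δ − 2.241) + Φ(−δ − 2.241) = Φ(1.223) + Φ(-5.706) = 0.8893 + 0.0000 = 0.8893.

Power ≈ 0.889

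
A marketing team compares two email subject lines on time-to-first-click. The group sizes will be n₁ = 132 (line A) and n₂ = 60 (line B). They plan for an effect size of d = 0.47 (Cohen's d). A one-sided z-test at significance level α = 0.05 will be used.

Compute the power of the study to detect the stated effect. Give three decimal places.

Noncentrality parameter: δ = d / √(1/n₁ + 1/n₂) = 0.47 / √(1/132 + 1/60) = 3.0186
One-sided α = 0.05 → critical value z_{0.05} = 1.645.
Power = Φ(δ − 1.645) = Φ(1.374) = 0.9152.

Power ≈ 0.915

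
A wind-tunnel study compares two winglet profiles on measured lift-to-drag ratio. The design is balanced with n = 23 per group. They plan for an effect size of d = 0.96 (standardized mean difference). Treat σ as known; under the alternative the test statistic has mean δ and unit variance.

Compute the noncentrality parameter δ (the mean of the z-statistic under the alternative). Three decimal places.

δ ≈ 3.256

The noncentrality parameter scales effect size by the design's sample-size factor: δ = d·√(n/2) = 0.96 × √(23/2) = 3.2555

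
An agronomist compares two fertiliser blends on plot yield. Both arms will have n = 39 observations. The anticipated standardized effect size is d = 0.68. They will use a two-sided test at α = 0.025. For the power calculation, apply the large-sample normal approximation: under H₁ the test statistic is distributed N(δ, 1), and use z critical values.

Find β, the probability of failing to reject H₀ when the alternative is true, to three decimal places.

β ≈ 0.223

Noncentrality parameter: δ = d·√(n/2) = 0.68 × √(39/2) = 3.0028
Two-sided α = 0.025 → critical value z_{0.0125} = 2.241.
Power = Φ(δ − 2.241) + Φ(−δ − 2.241) = Φ(0.761) + Φ(-5.244) = 0.7768 + 0.0000 = 0.7768.
Type II error: β = 1 − power = 1 − 0.7768 = 0.2232.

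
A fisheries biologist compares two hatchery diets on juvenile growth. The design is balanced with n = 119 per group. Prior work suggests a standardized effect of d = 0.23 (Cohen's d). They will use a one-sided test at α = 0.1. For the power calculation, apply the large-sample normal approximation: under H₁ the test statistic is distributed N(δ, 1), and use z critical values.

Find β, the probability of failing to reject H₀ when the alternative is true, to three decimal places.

β ≈ 0.311

Noncentrality parameter: δ = d·√(n/2) = 0.23 × √(119/2) = 1.7741
One-sided α = 0.1 → critical value z_{0.1} = 1.282.
Power = P(Z > 1.282 − δ) = Φ(0.493) = 0.6888.
Type II error: β = 1 − power = 1 − 0.6888 = 0.3112.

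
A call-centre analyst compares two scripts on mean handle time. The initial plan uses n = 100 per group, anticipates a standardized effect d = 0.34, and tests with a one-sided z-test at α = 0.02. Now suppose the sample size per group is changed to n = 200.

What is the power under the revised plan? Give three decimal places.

Power ≈ 0.911

With n = 200 per group: δ = d·√(n/2) = 0.34 × √(200/2) = 3.4000. Critical value z_{0.02} = 2.054.
Revised power = P(Z > 2.054 − δ) = Φ(1.346) = 0.9109.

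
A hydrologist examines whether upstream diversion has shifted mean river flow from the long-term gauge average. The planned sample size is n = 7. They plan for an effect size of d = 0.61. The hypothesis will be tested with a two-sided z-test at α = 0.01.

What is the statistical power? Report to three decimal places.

Noncentrality parameter: λ = d·√n = 0.61 × √7 = 1.6139
Two-sided α = 0.01 → critical value z_{0.005} = 2.576.
Power = Φ(λ − 2.576) + Φ(−λ − 2.576) = Φ(-0.962) + Φ(-4.190) = 0.1680 + 0.0000 = 0.1681.

Power ≈ 0.168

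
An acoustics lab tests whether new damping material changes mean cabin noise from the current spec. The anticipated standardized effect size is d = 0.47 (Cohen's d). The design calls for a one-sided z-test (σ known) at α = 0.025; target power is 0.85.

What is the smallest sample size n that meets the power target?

n = 41

For power 0.85 need Φ(δ − z_{0.025}) = 0.85, so δ = z_{0.025} + z_{0.15} = 1.960 + 1.036 = 2.996.
δ = d·√n ⇒ n = (δ/d)² = (2.996 / 0.47)² = 40.64.
Round up to the next whole unit.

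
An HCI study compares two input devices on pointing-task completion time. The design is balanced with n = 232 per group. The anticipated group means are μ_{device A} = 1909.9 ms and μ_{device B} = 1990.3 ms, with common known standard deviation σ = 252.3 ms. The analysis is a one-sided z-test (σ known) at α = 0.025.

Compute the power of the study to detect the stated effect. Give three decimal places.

Standardized effect: d = |μ_{device A} − μ_{device B}| / σ = |1909.9 − 1990.3| / 252.3 = 0.3187
Noncentrality parameter: δ = d·√(n/2) = 0.3187 × √(232/2) = 3.4322
Critical value for a one-sided test at α = 0.025: z_α = 1.960.
Power = Φ(δ − 1.960) = Φ(1.472) = 0.9295.

Power ≈ 0.930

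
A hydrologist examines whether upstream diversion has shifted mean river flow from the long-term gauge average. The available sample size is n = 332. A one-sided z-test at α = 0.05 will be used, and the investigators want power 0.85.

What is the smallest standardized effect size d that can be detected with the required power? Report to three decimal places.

Need Φ(δ − 1.645) = 0.85, so δ = 1.645 + 1.036 = 2.681.
δ = d·√n ⇒ d = δ/√n = 2.681/√332 = 0.1472.

d ≈ 0.147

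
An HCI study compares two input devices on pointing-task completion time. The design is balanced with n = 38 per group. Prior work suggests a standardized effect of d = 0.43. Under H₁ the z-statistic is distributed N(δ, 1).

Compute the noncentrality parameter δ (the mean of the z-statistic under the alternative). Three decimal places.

The noncentrality parameter scales effect size by the design's sample-size factor: δ = d·√(n/2) = 0.43 × √(38/2) = 1.8743

δ ≈ 1.874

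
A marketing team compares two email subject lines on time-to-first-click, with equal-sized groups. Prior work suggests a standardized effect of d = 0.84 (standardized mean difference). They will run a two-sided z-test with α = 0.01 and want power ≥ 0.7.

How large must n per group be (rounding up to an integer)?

Set Φ(δ − 2.576) = 0.7; then δ − 2.576 = Φ⁻¹(0.7) = 0.524, giving δ = 3.100.
(Ignoring the negligible lower-tail rejection probability gives the usual closed-form inversion.)
δ = d·√(n/2) ⇒ n = 2(δ/d)² = 2 × (3.100 / 0.84)² = 27.24.
Round up to the next whole unit.

n = 28 per group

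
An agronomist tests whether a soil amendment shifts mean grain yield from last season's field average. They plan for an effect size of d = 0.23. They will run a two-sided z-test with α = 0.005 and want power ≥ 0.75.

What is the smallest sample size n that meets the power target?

n = 230

Set Φ(δ − 2.807) = 0.75; then δ − 2.807 = Φ⁻¹(0.75) = 0.674, giving δ = 3.482.
(The Φ(−δ − z_{α/2}) term is vanishingly small for δ > 0 and is dropped in the standard sample-size formula.)
δ = d·√n ⇒ n = (δ/d)² = (3.482 / 0.23)² = 229.13.
Rounding up, n = 230.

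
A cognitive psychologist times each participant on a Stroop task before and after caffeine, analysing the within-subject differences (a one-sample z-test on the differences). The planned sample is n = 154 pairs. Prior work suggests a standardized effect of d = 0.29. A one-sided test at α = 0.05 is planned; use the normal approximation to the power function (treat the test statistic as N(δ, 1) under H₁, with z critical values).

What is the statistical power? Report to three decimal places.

Power ≈ 0.975

Noncentrality parameter: δ = d·√n = 0.29 × √154 = 3.5988
Critical value for a one-sided test at α = 0.05: z_α = 1.645.
Power = Φ(δ − 1.645) = Φ(1.954) = 0.9746.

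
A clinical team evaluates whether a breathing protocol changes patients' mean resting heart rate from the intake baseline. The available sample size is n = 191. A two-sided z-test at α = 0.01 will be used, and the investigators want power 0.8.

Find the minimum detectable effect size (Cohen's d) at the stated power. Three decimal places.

d ≈ 0.247

Need Φ(δ − 2.576) = 0.8, so δ = 2.576 + 0.842 = 3.417.
(The second rejection-region term Φ(−δ − z_{α/2}) is negligible and dropped.)
δ = d·√n ⇒ d = δ/√n = 3.417/√191 = 0.2473.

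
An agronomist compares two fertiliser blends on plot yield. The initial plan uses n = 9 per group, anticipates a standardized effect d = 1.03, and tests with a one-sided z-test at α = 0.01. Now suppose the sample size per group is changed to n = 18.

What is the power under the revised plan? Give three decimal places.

Power ≈ 0.777

With n = 18 per group: δ = d·√(n/2) = 1.03 × √(18/2) = 3.0900. Critical value z_{0.01} = 2.326.
Revised power = P(Z > 2.326 − δ) = Φ(0.764) = 0.7775.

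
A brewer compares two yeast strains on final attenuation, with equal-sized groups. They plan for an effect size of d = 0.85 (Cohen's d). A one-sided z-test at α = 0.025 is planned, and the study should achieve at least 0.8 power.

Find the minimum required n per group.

Set Φ(δ − 1.960) = 0.8; then δ − 1.960 = Φ⁻¹(0.8) = 0.842, giving δ = 2.802.
δ = d·√(n/2) ⇒ n = 2(δ/d)² = 2 × (2.802 / 0.85)² = 21.73.
Round up to the next whole unit.

n = 22 per group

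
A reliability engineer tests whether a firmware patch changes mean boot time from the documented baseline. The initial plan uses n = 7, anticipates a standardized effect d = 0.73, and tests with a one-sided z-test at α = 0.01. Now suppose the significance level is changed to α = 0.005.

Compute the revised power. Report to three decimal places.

δ = d·√n = 0.73 × √7 = 1.9314 (unchanged). New critical value: z_{0.005} = 2.576.
Revised power = Φ(δ − 2.576) = Φ(-0.644) = 0.2596.

Power ≈ 0.260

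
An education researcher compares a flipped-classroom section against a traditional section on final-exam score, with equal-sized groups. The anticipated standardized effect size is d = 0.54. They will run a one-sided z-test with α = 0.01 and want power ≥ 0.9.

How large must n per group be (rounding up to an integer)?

For power 0.9 need Φ(δ − z_{0.01}) = 0.9, so δ = z_{0.01} + z_{0.10} = 2.326 + 1.282 = 3.608.
δ = d·√(n/2) ⇒ n = 2(δ/d)² = 2 × (3.608 / 0.54)² = 89.28.
Round up to the next whole unit.

n = 90 per group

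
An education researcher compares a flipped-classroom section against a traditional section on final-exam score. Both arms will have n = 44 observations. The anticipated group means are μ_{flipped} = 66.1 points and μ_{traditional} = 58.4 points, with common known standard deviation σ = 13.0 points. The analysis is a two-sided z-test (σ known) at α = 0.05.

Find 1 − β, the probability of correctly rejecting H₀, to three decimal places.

Standardized effect: d = |μ_{flipped} − μ_{traditional}| / σ = |66.1 − 58.4| / 13.0 = 0.5923
Noncentrality parameter: λ = d·√(n/2) = 0.5923 × √(44/2) = 2.7782
Critical value for a two-sided test at α = 0.05: z_{α/2} = 1.960.
Power = Φ(λ − 1.960) + Φ(−λ − 1.960) = Φ(0.818) + Φ(-4.738) = 0.7934 + 0.0000 = 0.7934.

Power ≈ 0.793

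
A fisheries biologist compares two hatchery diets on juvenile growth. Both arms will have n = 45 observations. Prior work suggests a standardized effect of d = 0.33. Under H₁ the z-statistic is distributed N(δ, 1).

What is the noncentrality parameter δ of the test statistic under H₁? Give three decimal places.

δ ≈ 1.565

δ = d·√(n/2) = 0.33 × √(45/2) = 1.5653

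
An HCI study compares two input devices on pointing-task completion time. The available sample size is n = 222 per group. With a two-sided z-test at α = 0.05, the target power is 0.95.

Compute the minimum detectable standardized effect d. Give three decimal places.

d ≈ 0.342

Need Φ(δ − 1.960) = 0.95, so δ = 1.960 + 1.645 = 3.605.
(Lower-tail contribution to power is negligible for δ > 0.)
δ = d·√(n/2) ⇒ d = δ/√(n/2) = 3.605/√(222/2) = 0.3422.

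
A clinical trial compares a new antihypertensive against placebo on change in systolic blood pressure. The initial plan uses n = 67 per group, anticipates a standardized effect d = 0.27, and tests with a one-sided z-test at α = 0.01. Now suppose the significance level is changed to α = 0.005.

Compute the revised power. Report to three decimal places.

δ = d·√(n/2) = 0.27 × √(67/2) = 1.5627 (unchanged). New critical value: z_{0.005} = 2.576.
Revised power = P(Z > 2.576 − δ) = Φ(-1.013) = 0.1555.

Power ≈ 0.156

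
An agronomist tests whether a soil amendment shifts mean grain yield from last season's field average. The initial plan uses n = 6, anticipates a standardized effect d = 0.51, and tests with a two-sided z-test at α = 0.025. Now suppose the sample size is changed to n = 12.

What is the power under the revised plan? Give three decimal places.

With n = 12: δ = d·√n = 0.51 × √12 = 1.7667. Critical value z_{0.0125} = 2.241.
Revised power = Φ(δ − 2.241) + Φ(−δ − 2.241) = Φ(-0.475) + Φ(-4.008) = 0.3175 + 0.0000 = 0.3175.

Power ≈ 0.318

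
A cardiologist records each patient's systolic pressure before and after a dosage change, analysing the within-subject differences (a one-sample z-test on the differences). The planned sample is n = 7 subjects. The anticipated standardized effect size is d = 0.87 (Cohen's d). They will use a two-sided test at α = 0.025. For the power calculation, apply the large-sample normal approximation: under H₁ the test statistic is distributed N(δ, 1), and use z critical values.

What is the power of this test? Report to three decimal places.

Noncentrality parameter: λ = d·√n = 0.87 × √7 = 2.3018
Critical value for a two-sided test at α = 0.025: z_{α/2} = 2.241.
Power = Φ(λ − 2.241) + Φ(−λ − 2.241) = Φ(0.060) + Φ(-4.543) = 0.5241 + 0.0000 = 0.5241.

Power ≈ 0.524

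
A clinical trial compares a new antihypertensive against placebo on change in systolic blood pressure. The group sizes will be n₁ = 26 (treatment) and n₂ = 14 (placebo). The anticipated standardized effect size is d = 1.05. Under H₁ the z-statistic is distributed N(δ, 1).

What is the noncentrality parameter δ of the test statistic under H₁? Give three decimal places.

δ ≈ 3.167

δ = d / √(1/n₁ + 1/n₂) = 1.05 / √(1/26 + 1/14) = 3.1675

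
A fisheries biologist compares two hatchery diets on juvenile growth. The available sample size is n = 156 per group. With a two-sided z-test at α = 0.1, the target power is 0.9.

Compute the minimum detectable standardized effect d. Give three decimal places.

d ≈ 0.331

Need Φ(δ − 1.645) = 0.9, so δ = 1.645 + 1.282 = 2.926.
(The second rejection-region term Φ(−δ − z_{α/2}) is negligible and dropped.)
δ = d·√(n/2) ⇒ d = δ/√(n/2) = 2.926/√(156/2) = 0.3314.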